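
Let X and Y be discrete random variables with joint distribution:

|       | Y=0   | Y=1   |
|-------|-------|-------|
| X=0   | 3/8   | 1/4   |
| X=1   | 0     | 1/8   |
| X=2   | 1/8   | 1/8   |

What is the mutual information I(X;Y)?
Marginal P(X) (row sums):
  P(X=0) = 3/8 + 1/4 = 5/8
  P(X=1) = 0 + 1/8 = 1/8
  P(X=2) = 1/8 + 1/8 = 1/4
Marginal P(Y) (column sums):
  P(Y=0) = 3/8 + 0 + 1/8 = 1/2
  P(Y=1) = 1/4 + 1/8 + 1/8 = 1/2

H(X) = -[(5/8)·log₂(5/8) + (1/8)·log₂(1/8) + (1/4)·log₂(1/4)]
  = 0.4238 + 0.3750 + 0.5000
  = 1.2988 bits
H(Y) = -[(1/2)·log₂(1/2) + (1/2)·log₂(1/2)]
  = 0.5000 + 0.5000
  = 1.0000 bits
H(X,Y) = -[(3/8)·log₂(3/8) + (1/4)·log₂(1/4) + (1/8)·log₂(1/8) + (1/8)·log₂(1/8) + (1/8)·log₂(1/8)]
  = 0.5306 + 0.5000 + 0.3750 + 0.3750 + 0.3750
  = 2.1556 bits

I(X;Y) = H(X) + H(Y) - H(X,Y)
  = 1.2988 + 1.0000 - 2.1556
  = 0.1432 bits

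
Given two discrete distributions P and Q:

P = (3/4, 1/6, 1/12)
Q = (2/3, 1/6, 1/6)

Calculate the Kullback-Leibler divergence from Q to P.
D(P||Q) = Σ P(i) log₂(P(i)/Q(i))
  i=0: (3/4) × log₂((3/4)/(2/3)) = (3/4) × log₂(9/8) = 0.1274
  i=1: (1/6) × log₂((1/6)/(1/6)) = (1/6) × log₂(1) = 0.0000
  i=2: (1/12) × log₂((1/12)/(1/6)) = (1/12) × log₂(1/2) = -0.0833
D(P||Q) = 0.1274 + 0.0000 - 0.0833
  = 0.0441 bits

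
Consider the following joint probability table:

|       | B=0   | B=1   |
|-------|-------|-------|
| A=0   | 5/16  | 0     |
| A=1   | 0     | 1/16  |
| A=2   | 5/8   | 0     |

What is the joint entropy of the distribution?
H(A,B) = -Σ P(A,B) log₂ P(A,B), summed over the non-zero cells:
H(A,B) = -[(5/16)·log₂(5/16) + (1/16)·log₂(1/16) + (5/8)·log₂(5/8)]
  = 0.5244 + 0.2500 + 0.4238
  = 1.1982 bits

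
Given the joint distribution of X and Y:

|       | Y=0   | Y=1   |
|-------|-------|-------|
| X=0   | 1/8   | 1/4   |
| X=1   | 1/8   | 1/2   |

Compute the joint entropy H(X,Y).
H(X,Y) = -Σ P(X,Y) log₂ P(X,Y), summed over the non-zero cells:
H(X,Y) = -[(1/8)·log₂(1/8) + (1/4)·log₂(1/4) + (1/8)·log₂(1/8) + (1/2)·log₂(1/2)]
  = 0.3750 + 0.5000 + 0.3750 + 0.5000
  = 1.7500 bits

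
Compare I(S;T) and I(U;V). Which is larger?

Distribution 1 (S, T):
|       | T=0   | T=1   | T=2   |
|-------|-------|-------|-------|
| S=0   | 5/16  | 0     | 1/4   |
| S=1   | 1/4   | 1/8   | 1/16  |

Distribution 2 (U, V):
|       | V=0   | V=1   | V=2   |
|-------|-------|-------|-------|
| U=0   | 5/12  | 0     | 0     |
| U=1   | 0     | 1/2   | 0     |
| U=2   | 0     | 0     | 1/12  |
Distribution 1 (S, T):
Marginal P(S) (row sums):
  P(S=0) = 5/16 + 0 + 1/4 = 9/16
  P(S=1) = 1/4 + 1/8 + 1/16 = 7/16
Marginal P(T) (column sums):
  P(T=0) = 5/16 + 1/4 = 9/16
  P(T=1) = 0 + 1/8 = 1/8
  P(T=2) = 1/4 + 1/16 = 5/16

H(S) = -[(9/16)·log₂(9/16) + (7/16)·log₂(7/16)]
  = 0.4669 + 0.5218
  = 0.9887 bits
H(T) = -[(9/16)·log₂(9/16) + (1/8)·log₂(1/8) + (5/16)·log₂(5/16)]
  = 0.4669 + 0.3750 + 0.5244
  = 1.3663 bits
H(S,T) = -[(5/16)·log₂(5/16) + (1/4)·log₂(1/4) + (1/4)·log₂(1/4) + (1/8)·log₂(1/8) + (1/16)·log₂(1/16)]
  = 0.5244 + 0.5000 + 0.5000 + 0.3750 + 0.2500
  = 2.1494 bits

I(S;T) = H(S) + H(T) - H(S,T)
  = 0.9887 + 1.3663 - 2.1494
  = 0.2056 bits

Distribution 2 (U, V):
Marginal P(U) (row sums):
  P(U=0) = 5/12 + 0 + 0 = 5/12
  P(U=1) = 0 + 1/2 + 0 = 1/2
  P(U=2) = 0 + 0 + 1/12 = 1/12
Marginal P(V) (column sums):
  P(V=0) = 5/12 + 0 + 0 = 5/12
  P(V=1) = 0 + 1/2 + 0 = 1/2
  P(V=2) = 0 + 0 + 1/12 = 1/12

H(U) = -[(5/12)·log₂(5/12) + (1/2)·log₂(1/2) + (1/12)·log₂(1/12)]
  = 0.5263 + 0.5000 + 0.2987
  = 1.3250 bits
H(V) = -[(5/12)·log₂(5/12) + (1/2)·log₂(1/2) + (1/12)·log₂(1/12)]
  = 0.5263 + 0.5000 + 0.2987
  = 1.3250 bits
H(U,V) = -[(5/12)·log₂(5/12) + (1/2)·log₂(1/2) + (1/12)·log₂(1/12)]
  = 0.5263 + 0.5000 + 0.2987
  = 1.3250 bits

I(U;V) = H(U) + H(V) - H(U,V)
  = 1.3250 + 1.3250 - 1.3250
  = 1.3250 bits

I(U;V) = 1.3250 bits > I(S;T) = 0.2056 bits, so (U, V) has the higher mutual information (stronger dependence).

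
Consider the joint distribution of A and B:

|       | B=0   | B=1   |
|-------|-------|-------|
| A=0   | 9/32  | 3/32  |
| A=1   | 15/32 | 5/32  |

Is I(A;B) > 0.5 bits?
Marginal P(A) (row sums):
  P(A=0) = 9/32 + 3/32 = 3/8
  P(A=1) = 15/32 + 5/32 = 5/8
Marginal P(B) (column sums):
  P(B=0) = 9/32 + 15/32 = 3/4
  P(B=1) = 3/32 + 5/32 = 1/4

H(A) = -[(3/8)·log₂(3/8) + (5/8)·log₂(5/8)]
  = 0.5306 + 0.4238
  = 0.9544 bits
H(B) = -[(3/4)·log₂(3/4) + (1/4)·log₂(1/4)]
  = 0.3113 + 0.5000
  = 0.8113 bits
H(A,B) = -[(9/32)·log₂(9/32) + (3/32)·log₂(3/32) + (15/32)·log₂(15/32) + (5/32)·log₂(5/32)]
  = 0.5147 + 0.3202 + 0.5124 + 0.4184
  = 1.7657 bits

I(A;B) = H(A) + H(B) - H(A,B)
  = 0.9544 + 0.8113 - 1.7657
  = 0.0000 bits

No. I(A;B) = 0.0000 bits, which is ≤ 0.5 bits.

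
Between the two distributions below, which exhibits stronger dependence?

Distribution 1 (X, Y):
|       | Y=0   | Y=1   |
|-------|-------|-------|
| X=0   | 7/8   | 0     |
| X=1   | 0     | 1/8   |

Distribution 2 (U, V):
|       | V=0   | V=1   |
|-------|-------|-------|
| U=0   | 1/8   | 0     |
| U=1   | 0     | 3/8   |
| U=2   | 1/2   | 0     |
Distribution 1 (X, Y):
Marginal P(X) (row sums):
  P(X=0) = 7/8 + 0 = 7/8
  P(X=1) = 0 + 1/8 = 1/8
Marginal P(Y) (column sums):
  P(Y=0) = 7/8 + 0 = 7/8
  P(Y=1) = 0 + 1/8 = 1/8

H(X) = -[(7/8)·log₂(7/8) + (1/8)·log₂(1/8)]
  = 0.1686 + 0.3750
  = 0.5436 bits
H(Y) = -[(7/8)·log₂(7/8) + (1/8)·log₂(1/8)]
  = 0.1686 + 0.3750
  = 0.5436 bits
H(X,Y) = -[(7/8)·log₂(7/8) + (1/8)·log₂(1/8)]
  = 0.1686 + 0.3750
  = 0.5436 bits

I(X;Y) = H(X) + H(Y) - H(X,Y)
  = 0.5436 + 0.5436 - 0.5436
  = 0.5436 bits

Distribution 2 (U, V):
Marginal P(U) (row sums):
  P(U=0) = 1/8 + 0 = 1/8
  P(U=1) = 0 + 3/8 = 3/8
  P(U=2) = 1/2 + 0 = 1/2
Marginal P(V) (column sums):
  P(V=0) = 1/8 + 0 + 1/2 = 5/8
  P(V=1) = 0 + 3/8 + 0 = 3/8

H(U) = -[(1/8)·log₂(1/8) + (3/8)·log₂(3/8) + (1/2)·log₂(1/2)]
  = 0.3750 + 0.5306 + 0.5000
  = 1.4056 bits
H(V) = -[(5/8)·log₂(5/8) + (3/8)·log₂(3/8)]
  = 0.4238 + 0.5306
  = 0.9544 bits
H(U,V) = -[(1/8)·log₂(1/8) + (3/8)·log₂(3/8) + (1/2)·log₂(1/2)]
  = 0.3750 + 0.5306 + 0.5000
  = 1.4056 bits

I(U;V) = H(U) + H(V) - H(U,V)
  = 1.4056 + 0.9544 - 1.4056
  = 0.9544 bits

I(U;V) = 0.9544 bits > I(X;Y) = 0.5436 bits, so (U, V) has the higher mutual information (stronger dependence).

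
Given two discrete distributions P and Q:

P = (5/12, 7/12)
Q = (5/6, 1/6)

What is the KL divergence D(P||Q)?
D(P||Q) = Σ P(i) log₂(P(i)/Q(i))
  i=0: (5/12) × log₂((5/12)/(5/6)) = (5/12) × log₂(1/2) = -0.4167
  i=1: (7/12) × log₂((7/12)/(1/6)) = (7/12) × log₂(7/2) = 1.0543
D(P||Q) = -0.4167 + 1.0543
  = 0.6376 bits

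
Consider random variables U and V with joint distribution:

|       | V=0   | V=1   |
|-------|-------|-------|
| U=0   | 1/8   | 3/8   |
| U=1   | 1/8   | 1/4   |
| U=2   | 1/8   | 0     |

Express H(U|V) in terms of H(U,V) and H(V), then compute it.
H(U|V) = H(U,V) - H(V)

Marginal P(V) (column sums):
  P(V=0) = 1/8 + 1/8 + 1/8 = 3/8
  P(V=1) = 3/8 + 1/4 + 0 = 5/8

H(U,V) = -[(1/8)·log₂(1/8) + (3/8)·log₂(3/8) + (1/8)·log₂(1/8) + (1/4)·log₂(1/4) + (1/8)·log₂(1/8)]
  = 0.3750 + 0.5306 + 0.3750 + 0.5000 + 0.3750
  = 2.1556 bits
H(V) = -[(3/8)·log₂(3/8) + (5/8)·log₂(5/8)]
  = 0.5306 + 0.4238
  = 0.9544 bits

H(U|V) = 2.1556 - 0.9544 = 1.2012 bits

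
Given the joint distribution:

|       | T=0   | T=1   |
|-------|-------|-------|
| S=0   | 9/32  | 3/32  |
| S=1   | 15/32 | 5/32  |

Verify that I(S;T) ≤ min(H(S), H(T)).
Marginal P(S) (row sums):
  P(S=0) = 9/32 + 3/32 = 3/8
  P(S=1) = 15/32 + 5/32 = 5/8
Marginal P(T) (column sums):
  P(T=0) = 9/32 + 15/32 = 3/4
  P(T=1) = 3/32 + 5/32 = 1/4

H(S) = -[(3/8)·log₂(3/8) + (5/8)·log₂(5/8)]
  = 0.5306 + 0.4238
  = 0.9544 bits
H(T) = -[(3/4)·log₂(3/4) + (1/4)·log₂(1/4)]
  = 0.3113 + 0.5000
  = 0.8113 bits
H(S,T) = -[(9/32)·log₂(9/32) + (3/32)·log₂(3/32) + (15/32)·log₂(15/32) + (5/32)·log₂(5/32)]
  = 0.5147 + 0.3202 + 0.5124 + 0.4184
  = 1.7657 bits

I(S;T) = H(S) + H(T) - H(S,T)
  = 0.9544 + 0.8113 - 1.7657
  = 0.0000 bits

min(H(S), H(T)) = min(0.9544, 0.8113) = 0.8113 bits
Since 0.0000 ≤ 0.8113, the bound is satisfied ✓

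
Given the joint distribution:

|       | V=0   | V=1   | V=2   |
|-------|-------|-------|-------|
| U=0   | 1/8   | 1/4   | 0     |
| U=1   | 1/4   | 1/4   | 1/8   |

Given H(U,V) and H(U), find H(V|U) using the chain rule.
From the chain rule: H(U,V) = H(U) + H(V|U)
Therefore: H(V|U) = H(U,V) - H(U)

H(U,V) = -[(1/8)·log₂(1/8) + (1/4)·log₂(1/4) + (1/4)·log₂(1/4) + (1/4)·log₂(1/4) + (1/8)·log₂(1/8)]
  = 0.3750 + 0.5000 + 0.5000 + 0.5000 + 0.3750
  = 2.2500 bits
Marginal P(U) (row sums):
  P(U=0) = 1/8 + 1/4 + 0 = 3/8
  P(U=1) = 1/4 + 1/4 + 1/8 = 5/8
H(U) = -[(3/8)·log₂(3/8) + (5/8)·log₂(5/8)]
  = 0.5306 + 0.4238
  = 0.9544 bits

H(V|U) = 2.2500 - 0.9544 = 1.2956 bits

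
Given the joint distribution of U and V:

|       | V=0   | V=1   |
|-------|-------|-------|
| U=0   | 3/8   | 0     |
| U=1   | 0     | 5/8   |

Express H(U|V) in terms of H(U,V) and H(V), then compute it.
H(U|V) = H(U,V) - H(V)

Marginal P(V) (column sums):
  P(V=0) = 3/8 + 0 = 3/8
  P(V=1) = 0 + 5/8 = 5/8

H(U,V) = -[(3/8)·log₂(3/8) + (5/8)·log₂(5/8)]
  = 0.5306 + 0.4238
  = 0.9544 bits
H(V) = -[(3/8)·log₂(3/8) + (5/8)·log₂(5/8)]
  = 0.5306 + 0.4238
  = 0.9544 bits

H(U|V) = 0.9544 - 0.9544 = 0.0000 bits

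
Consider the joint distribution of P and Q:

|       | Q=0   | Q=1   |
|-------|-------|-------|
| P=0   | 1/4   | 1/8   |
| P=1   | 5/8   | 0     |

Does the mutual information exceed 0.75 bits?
Marginal P(P) (row sums):
  P(P=0) = 1/4 + 1/8 = 3/8
  P(P=1) = 5/8 + 0 = 5/8
Marginal P(Q) (column sums):
  P(Q=0) = 1/4 + 5/8 = 7/8
  P(Q=1) = 1/8 + 0 = 1/8

H(P) = -[(3/8)·log₂(3/8) + (5/8)·log₂(5/8)]
  = 0.5306 + 0.4238
  = 0.9544 bits
H(Q) = -[(7/8)·log₂(7/8) + (1/8)·log₂(1/8)]
  = 0.1686 + 0.3750
  = 0.5436 bits
H(P,Q) = -[(1/4)·log₂(1/4) + (1/8)·log₂(1/8) + (5/8)·log₂(5/8)]
  = 0.5000 + 0.3750 + 0.4238
  = 1.2988 bits

I(P;Q) = H(P) + H(Q) - H(P,Q)
  = 0.9544 + 0.5436 - 1.2988
  = 0.1992 bits

No. I(P;Q) = 0.1992 bits, which is ≤ 0.75 bits.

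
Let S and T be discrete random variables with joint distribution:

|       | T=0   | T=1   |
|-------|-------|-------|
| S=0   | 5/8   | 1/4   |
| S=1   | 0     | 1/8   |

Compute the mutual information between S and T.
Marginal P(S) (row sums):
  P(S=0) = 5/8 + 1/4 = 7/8
  P(S=1) = 0 + 1/8 = 1/8
Marginal P(T) (column sums):
  P(T=0) = 5/8 + 0 = 5/8
  P(T=1) = 1/4 + 1/8 = 3/8

H(S) = -[(7/8)·log₂(7/8) + (1/8)·log₂(1/8)]
  = 0.1686 + 0.3750
  = 0.5436 bits
H(T) = -[(5/8)·log₂(5/8) + (3/8)·log₂(3/8)]
  = 0.4238 + 0.5306
  = 0.9544 bits
H(S,T) = -[(5/8)·log₂(5/8) + (1/4)·log₂(1/4) + (1/8)·log₂(1/8)]
  = 0.4238 + 0.5000 + 0.3750
  = 1.2988 bits

I(S;T) = H(S) + H(T) - H(S,T)
  = 0.5436 + 0.9544 - 1.2988
  = 0.1992 bits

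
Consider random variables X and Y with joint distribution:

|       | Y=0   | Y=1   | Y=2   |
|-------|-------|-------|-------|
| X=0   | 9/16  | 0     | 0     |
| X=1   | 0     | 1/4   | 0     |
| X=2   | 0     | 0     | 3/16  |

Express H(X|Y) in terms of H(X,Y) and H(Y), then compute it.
H(X|Y) = H(X,Y) - H(Y)

Marginal P(Y) (column sums):
  P(Y=0) = 9/16 + 0 + 0 = 9/16
  P(Y=1) = 0 + 1/4 + 0 = 1/4
  P(Y=2) = 0 + 0 + 3/16 = 3/16

H(X,Y) = -[(9/16)·log₂(9/16) + (1/4)·log₂(1/4) + (3/16)·log₂(3/16)]
  = 0.4669 + 0.5000 + 0.4528
  = 1.4197 bits
H(Y) = -[(9/16)·log₂(9/16) + (1/4)·log₂(1/4) + (3/16)·log₂(3/16)]
  = 0.4669 + 0.5000 + 0.4528
  = 1.4197 bits

H(X|Y) = 1.4197 - 1.4197 = 0.0000 bits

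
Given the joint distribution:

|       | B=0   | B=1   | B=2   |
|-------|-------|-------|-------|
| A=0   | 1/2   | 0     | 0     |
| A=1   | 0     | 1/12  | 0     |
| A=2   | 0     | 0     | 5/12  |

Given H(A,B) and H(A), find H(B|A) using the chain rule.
From the chain rule: H(A,B) = H(A) + H(B|A)
Therefore: H(B|A) = H(A,B) - H(A)

H(A,B) = -[(1/2)·log₂(1/2) + (1/12)·log₂(1/12) + (5/12)·log₂(5/12)]
  = 0.5000 + 0.2987 + 0.5263
  = 1.3250 bits
Marginal P(A) (row sums):
  P(A=0) = 1/2 + 0 + 0 = 1/2
  P(A=1) = 0 + 1/12 + 0 = 1/12
  P(A=2) = 0 + 0 + 5/12 = 5/12
H(A) = -[(1/2)·log₂(1/2) + (1/12)·log₂(1/12) + (5/12)·log₂(5/12)]
  = 0.5000 + 0.2987 + 0.5263
  = 1.3250 bits

H(B|A) = 1.3250 - 1.3250 = 0.0000 bits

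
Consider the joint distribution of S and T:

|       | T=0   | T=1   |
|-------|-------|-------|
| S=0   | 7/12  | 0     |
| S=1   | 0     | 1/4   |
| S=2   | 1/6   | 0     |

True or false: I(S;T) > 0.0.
Marginal P(S) (row sums):
  P(S=0) = 7/12 + 0 = 7/12
  P(S=1) = 0 + 1/4 = 1/4
  P(S=2) = 1/6 + 0 = 1/6
Marginal P(T) (column sums):
  P(T=0) = 7/12 + 0 + 1/6 = 3/4
  P(T=1) = 0 + 1/4 + 0 = 1/4

H(S) = -[(7/12)·log₂(7/12) + (1/4)·log₂(1/4) + (1/6)·log₂(1/6)]
  = 0.4536 + 0.5000 + 0.4308
  = 1.3844 bits
H(T) = -[(3/4)·log₂(3/4) + (1/4)·log₂(1/4)]
  = 0.3113 + 0.5000
  = 0.8113 bits
H(S,T) = -[(7/12)·log₂(7/12) + (1/4)·log₂(1/4) + (1/6)·log₂(1/6)]
  = 0.4536 + 0.5000 + 0.4308
  = 1.3844 bits

I(S;T) = H(S) + H(T) - H(S,T)
  = 1.3844 + 0.8113 - 1.3844
  = 0.8113 bits

True. I(S;T) = 0.8113 bits, which is > 0.0 bits.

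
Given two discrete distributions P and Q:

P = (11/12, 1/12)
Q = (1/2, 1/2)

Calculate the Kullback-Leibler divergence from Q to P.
D(P||Q) = Σ P(i) log₂(P(i)/Q(i))
  i=0: (11/12) × log₂((11/12)/(1/2)) = (11/12) × log₂(11/6) = 0.8016
  i=1: (1/12) × log₂((1/12)/(1/2)) = (1/12) × log₂(1/6) = -0.2154
D(P||Q) = 0.8016 - 0.2154
  = 0.5862 bits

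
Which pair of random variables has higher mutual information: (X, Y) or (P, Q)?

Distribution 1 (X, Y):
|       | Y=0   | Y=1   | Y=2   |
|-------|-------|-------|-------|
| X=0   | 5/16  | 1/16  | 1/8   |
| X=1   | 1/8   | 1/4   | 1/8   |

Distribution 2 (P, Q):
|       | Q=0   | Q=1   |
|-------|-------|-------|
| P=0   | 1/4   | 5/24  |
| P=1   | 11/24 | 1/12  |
Distribution 1 (X, Y):
Marginal P(X) (row sums):
  P(X=0) = 5/16 + 1/16 + 1/8 = 1/2
  P(X=1) = 1/8 + 1/4 + 1/8 = 1/2
Marginal P(Y) (column sums):
  P(Y=0) = 5/16 + 1/8 = 7/16
  P(Y=1) = 1/16 + 1/4 = 5/16
  P(Y=2) = 1/8 + 1/8 = 1/4

H(X) = -[(1/2)·log₂(1/2) + (1/2)·log₂(1/2)]
  = 0.5000 + 0.5000
  = 1.0000 bits
H(Y) = -[(7/16)·log₂(7/16) + (5/16)·log₂(5/16) + (1/4)·log₂(1/4)]
  = 0.5218 + 0.5244 + 0.5000
  = 1.5462 bits
H(X,Y) = -[(5/16)·log₂(5/16) + (1/16)·log₂(1/16) + (1/8)·log₂(1/8) + (1/8)·log₂(1/8) + (1/4)·log₂(1/4) + (1/8)·log₂(1/8)]
  = 0.5244 + 0.2500 + 0.3750 + 0.3750 + 0.5000 + 0.3750
  = 2.3994 bits

I(X;Y) = H(X) + H(Y) - H(X,Y)
  = 1.0000 + 1.5462 - 2.3994
  = 0.1468 bits

Distribution 2 (P, Q):
Marginal P(P) (row sums):
  P(P=0) = 1/4 + 5/24 = 11/24
  P(P=1) = 11/24 + 1/12 = 13/24
Marginal P(Q) (column sums):
  P(Q=0) = 1/4 + 11/24 = 17/24
  P(Q=1) = 5/24 + 1/12 = 7/24

H(P) = -[(11/24)·log₂(11/24) + (13/24)·log₂(13/24)]
  = 0.5159 + 0.4791
  = 0.9950 bits
H(Q) = -[(17/24)·log₂(17/24) + (7/24)·log₂(7/24)]
  = 0.3524 + 0.5185
  = 0.8709 bits
H(P,Q) = -[(1/4)·log₂(1/4) + (5/24)·log₂(5/24) + (11/24)·log₂(11/24) + (1/12)·log₂(1/12)]
  = 0.5000 + 0.4715 + 0.5159 + 0.2987
  = 1.7861 bits

I(P;Q) = H(P) + H(Q) - H(P,Q)
  = 0.9950 + 0.8709 - 1.7861
  = 0.0798 bits

I(X;Y) = 0.1468 bits > I(P;Q) = 0.0798 bits, so (X, Y) has the higher mutual information (stronger dependence).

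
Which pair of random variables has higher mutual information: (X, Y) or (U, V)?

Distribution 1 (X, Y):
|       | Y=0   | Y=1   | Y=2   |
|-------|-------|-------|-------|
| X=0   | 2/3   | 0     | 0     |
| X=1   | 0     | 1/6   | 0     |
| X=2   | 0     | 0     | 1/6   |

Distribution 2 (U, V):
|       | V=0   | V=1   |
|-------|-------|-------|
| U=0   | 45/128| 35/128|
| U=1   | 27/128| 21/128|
Distribution 1 (X, Y):
Marginal P(X) (row sums):
  P(X=0) = 2/3 + 0 + 0 = 2/3
  P(X=1) = 0 + 1/6 + 0 = 1/6
  P(X=2) = 0 + 0 + 1/6 = 1/6
Marginal P(Y) (column sums):
  P(Y=0) = 2/3 + 0 + 0 = 2/3
  P(Y=1) = 0 + 1/6 + 0 = 1/6
  P(Y=2) = 0 + 0 + 1/6 = 1/6

H(X) = -[(2/3)·log₂(2/3) + (1/6)·log₂(1/6) + (1/6)·log₂(1/6)]
  = 0.3900 + 0.4308 + 0.4308
  = 1.2516 bits
H(Y) = -[(2/3)·log₂(2/3) + (1/6)·log₂(1/6) + (1/6)·log₂(1/6)]
  = 0.3900 + 0.4308 + 0.4308
  = 1.2516 bits
H(X,Y) = -[(2/3)·log₂(2/3) + (1/6)·log₂(1/6) + (1/6)·log₂(1/6)]
  = 0.3900 + 0.4308 + 0.4308
  = 1.2516 bits

I(X;Y) = H(X) + H(Y) - H(X,Y)
  = 1.2516 + 1.2516 - 1.2516
  = 1.2516 bits

Distribution 2 (U, V):
Marginal P(U) (row sums):
  P(U=0) = 45/128 + 35/128 = 5/8
  P(U=1) = 27/128 + 21/128 = 3/8
Marginal P(V) (column sums):
  P(V=0) = 45/128 + 27/128 = 9/16
  P(V=1) = 35/128 + 21/128 = 7/16

H(U) = -[(5/8)·log₂(5/8) + (3/8)·log₂(3/8)]
  = 0.4238 + 0.5306
  = 0.9544 bits
H(V) = -[(9/16)·log₂(9/16) + (7/16)·log₂(7/16)]
  = 0.4669 + 0.5218
  = 0.9887 bits
H(U,V) = -[(45/128)·log₂(45/128) + (35/128)·log₂(35/128) + (27/128)·log₂(27/128) + (21/128)·log₂(21/128)]
  = 0.5302 + 0.5115 + 0.4736 + 0.4278
  = 1.9431 bits

I(U;V) = H(U) + H(V) - H(U,V)
  = 0.9544 + 0.9887 - 1.9431
  = 0.0000 bits

I(X;Y) = 1.2516 bits > I(U;V) = 0.0000 bits, so (X, Y) has the higher mutual information (stronger dependence).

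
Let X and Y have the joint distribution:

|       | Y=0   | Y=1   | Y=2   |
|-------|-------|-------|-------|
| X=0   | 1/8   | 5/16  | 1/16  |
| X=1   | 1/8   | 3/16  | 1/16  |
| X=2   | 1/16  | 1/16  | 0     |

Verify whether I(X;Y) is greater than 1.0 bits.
Marginal P(X) (row sums):
  P(X=0) = 1/8 + 5/16 + 1/16 = 1/2
  P(X=1) = 1/8 + 3/16 + 1/16 = 3/8
  P(X=2) = 1/16 + 1/16 + 0 = 1/8
Marginal P(Y) (column sums):
  P(Y=0) = 1/8 + 1/8 + 1/16 = 5/16
  P(Y=1) = 5/16 + 3/16 + 1/16 = 9/16
  P(Y=2) = 1/16 + 1/16 + 0 = 1/8

H(X) = -[(1/2)·log₂(1/2) + (3/8)·log₂(3/8) + (1/8)·log₂(1/8)]
  = 0.5000 + 0.5306 + 0.3750
  = 1.4056 bits
H(Y) = -[(5/16)·log₂(5/16) + (9/16)·log₂(9/16) + (1/8)·log₂(1/8)]
  = 0.5244 + 0.4669 + 0.3750
  = 1.3663 bits
H(X,Y) = -[(1/8)·log₂(1/8) + (5/16)·log₂(5/16) + (1/16)·log₂(1/16) + (1/8)·log₂(1/8) + (3/16)·log₂(3/16) + (1/16)·log₂(1/16) + (1/16)·log₂(1/16) + (1/16)·log₂(1/16)]
  = 0.3750 + 0.5244 + 0.2500 + 0.3750 + 0.4528 + 0.2500 + 0.2500 + 0.2500
  = 2.7272 bits

I(X;Y) = H(X) + H(Y) - H(X,Y)
  = 1.4056 + 1.3663 - 2.7272
  = 0.0447 bits

No. I(X;Y) = 0.0447 bits, which is ≤ 1.0 bits.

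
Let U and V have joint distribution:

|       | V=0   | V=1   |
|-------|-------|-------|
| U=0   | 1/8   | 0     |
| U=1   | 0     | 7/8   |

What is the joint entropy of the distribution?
H(U,V) = -Σ P(U,V) log₂ P(U,V), summed over the non-zero cells:
H(U,V) = -[(1/8)·log₂(1/8) + (7/8)·log₂(7/8)]
  = 0.3750 + 0.1686
  = 0.5436 bits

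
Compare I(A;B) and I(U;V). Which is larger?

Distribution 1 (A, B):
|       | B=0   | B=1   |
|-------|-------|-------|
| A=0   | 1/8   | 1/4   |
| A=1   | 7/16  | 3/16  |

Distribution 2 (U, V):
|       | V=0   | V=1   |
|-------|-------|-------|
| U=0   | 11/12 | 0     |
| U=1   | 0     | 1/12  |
Distribution 1 (A, B):
Marginal P(A) (row sums):
  P(A=0) = 1/8 + 1/4 = 3/8
  P(A=1) = 7/16 + 3/16 = 5/8
Marginal P(B) (column sums):
  P(B=0) = 1/8 + 7/16 = 9/16
  P(B=1) = 1/4 + 3/16 = 7/16

H(A) = -[(3/8)·log₂(3/8) + (5/8)·log₂(5/8)]
  = 0.5306 + 0.4238
  = 0.9544 bits
H(B) = -[(9/16)·log₂(9/16) + (7/16)·log₂(7/16)]
  = 0.4669 + 0.5218
  = 0.9887 bits
H(A,B) = -[(1/8)·log₂(1/8) + (1/4)·log₂(1/4) + (7/16)·log₂(7/16) + (3/16)·log₂(3/16)]
  = 0.3750 + 0.5000 + 0.5218 + 0.4528
  = 1.8496 bits

I(A;B) = H(A) + H(B) - H(A,B)
  = 0.9544 + 0.9887 - 1.8496
  = 0.0935 bits

Distribution 2 (U, V):
Marginal P(U) (row sums):
  P(U=0) = 11/12 + 0 = 11/12
  P(U=1) = 0 + 1/12 = 1/12
Marginal P(V) (column sums):
  P(V=0) = 11/12 + 0 = 11/12
  P(V=1) = 0 + 1/12 = 1/12

H(U) = -[(11/12)·log₂(11/12) + (1/12)·log₂(1/12)]
  = 0.1151 + 0.2987
  = 0.4138 bits
H(V) = -[(11/12)·log₂(11/12) + (1/12)·log₂(1/12)]
  = 0.1151 + 0.2987
  = 0.4138 bits
H(U,V) = -[(11/12)·log₂(11/12) + (1/12)·log₂(1/12)]
  = 0.1151 + 0.2987
  = 0.4138 bits

I(U;V) = H(U) + H(V) - H(U,V)
  = 0.4138 + 0.4138 - 0.4138
  = 0.4138 bits

I(U;V) = 0.4138 bits > I(A;B) = 0.0935 bits, so (U, V) has the higher mutual information (stronger dependence).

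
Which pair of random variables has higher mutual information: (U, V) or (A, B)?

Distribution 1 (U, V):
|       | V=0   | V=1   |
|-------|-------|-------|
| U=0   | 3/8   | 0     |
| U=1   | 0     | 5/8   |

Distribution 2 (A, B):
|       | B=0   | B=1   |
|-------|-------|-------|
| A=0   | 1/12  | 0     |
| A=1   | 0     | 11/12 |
Distribution 1 (U, V):
Marginal P(U) (row sums):
  P(U=0) = 3/8 + 0 = 3/8
  P(U=1) = 0 + 5/8 = 5/8
Marginal P(V) (column sums):
  P(V=0) = 3/8 + 0 = 3/8
  P(V=1) = 0 + 5/8 = 5/8

H(U) = -[(3/8)·log₂(3/8) + (5/8)·log₂(5/8)]
  = 0.5306 + 0.4238
  = 0.9544 bits
H(V) = -[(3/8)·log₂(3/8) + (5/8)·log₂(5/8)]
  = 0.5306 + 0.4238
  = 0.9544 bits
H(U,V) = -[(3/8)·log₂(3/8) + (5/8)·log₂(5/8)]
  = 0.5306 + 0.4238
  = 0.9544 bits

I(U;V) = H(U) + H(V) - H(U,V)
  = 0.9544 + 0.9544 - 0.9544
  = 0.9544 bits

Distribution 2 (A, B):
Marginal P(A) (row sums):
  P(A=0) = 1/12 + 0 = 1/12
  P(A=1) = 0 + 11/12 = 11/12
Marginal P(B) (column sums):
  P(B=0) = 1/12 + 0 = 1/12
  P(B=1) = 0 + 11/12 = 11/12

H(A) = -[(1/12)·log₂(1/12) + (11/12)·log₂(11/12)]
  = 0.2987 + 0.1151
  = 0.4138 bits
H(B) = -[(1/12)·log₂(1/12) + (11/12)·log₂(11/12)]
  = 0.2987 + 0.1151
  = 0.4138 bits
H(A,B) = -[(1/12)·log₂(1/12) + (11/12)·log₂(11/12)]
  = 0.2987 + 0.1151
  = 0.4138 bits

I(A;B) = H(A) + H(B) - H(A,B)
  = 0.4138 + 0.4138 - 0.4138
  = 0.4138 bits

I(U;V) = 0.9544 bits > I(A;B) = 0.4138 bits, so (U, V) has the higher mutual information (stronger dependence).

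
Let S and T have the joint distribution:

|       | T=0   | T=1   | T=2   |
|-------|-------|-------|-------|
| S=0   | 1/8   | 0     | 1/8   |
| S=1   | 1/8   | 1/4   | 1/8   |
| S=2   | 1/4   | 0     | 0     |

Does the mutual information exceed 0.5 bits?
Marginal P(S) (row sums):
  P(S=0) = 1/8 + 0 + 1/8 = 1/4
  P(S=1) = 1/8 + 1/4 + 1/8 = 1/2
  P(S=2) = 1/4 + 0 + 0 = 1/4
Marginal P(T) (column sums):
  P(T=0) = 1/8 + 1/8 + 1/4 = 1/2
  P(T=1) = 0 + 1/4 + 0 = 1/4
  P(T=2) = 1/8 + 1/8 + 0 = 1/4

H(S) = -[(1/4)·log₂(1/4) + (1/2)·log₂(1/2) + (1/4)·log₂(1/4)]
  = 0.5000 + 0.5000 + 0.5000
  = 1.5000 bits
H(T) = -[(1/2)·log₂(1/2) + (1/4)·log₂(1/4) + (1/4)·log₂(1/4)]
  = 0.5000 + 0.5000 + 0.5000
  = 1.5000 bits
H(S,T) = -[(1/8)·log₂(1/8) + (1/8)·log₂(1/8) + (1/8)·log₂(1/8) + (1/4)·log₂(1/4) + (1/8)·log₂(1/8) + (1/4)·log₂(1/4)]
  = 0.3750 + 0.3750 + 0.3750 + 0.5000 + 0.3750 + 0.5000
  = 2.5000 bits

I(S;T) = H(S) + H(T) - H(S,T)
  = 1.5000 + 1.5000 - 2.5000
  = 0.5000 bits

No. I(S;T) = 0.5000 bits, which is ≤ 0.5 bits.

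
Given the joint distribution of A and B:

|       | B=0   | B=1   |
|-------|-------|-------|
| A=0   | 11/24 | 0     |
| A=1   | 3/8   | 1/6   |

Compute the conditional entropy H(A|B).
Marginal P(B) (column sums):
  P(B=0) = 11/24 + 3/8 = 5/6
  P(B=1) = 0 + 1/6 = 1/6

H(A|B) = -Σ P(A,B)·log₂ P(A|B), where P(A|B) = P(A,B) / P(B)
  (cells with P(A,B) = 0 contribute 0)
  (A=0,B=0): P(A|B) = (11/24)/(5/6) = 11/20;  -(11/24)·log₂(11/20) = 0.3953
  (A=1,B=0): P(A|B) = (3/8)/(5/6) = 9/20;  -(3/8)·log₂(9/20) = 0.4320
  (A=1,B=1): P(A|B) = (1/6)/(1/6) = 1;  -(1/6)·log₂(1) = 0.0000
H(A|B) = 0.3953 + 0.4320 + 0.0000
  = 0.8273 bits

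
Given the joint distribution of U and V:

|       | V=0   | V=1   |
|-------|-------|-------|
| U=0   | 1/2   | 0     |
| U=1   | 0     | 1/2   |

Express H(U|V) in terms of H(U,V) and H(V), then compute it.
H(U|V) = H(U,V) - H(V)

Marginal P(V) (column sums):
  P(V=0) = 1/2 + 0 = 1/2
  P(V=1) = 0 + 1/2 = 1/2

H(U,V) = -[(1/2)·log₂(1/2) + (1/2)·log₂(1/2)]
  = 0.5000 + 0.5000
  = 1.0000 bits
H(V) = -[(1/2)·log₂(1/2) + (1/2)·log₂(1/2)]
  = 0.5000 + 0.5000
  = 1.0000 bits

H(U|V) = 1.0000 - 1.0000 = 0.0000 bits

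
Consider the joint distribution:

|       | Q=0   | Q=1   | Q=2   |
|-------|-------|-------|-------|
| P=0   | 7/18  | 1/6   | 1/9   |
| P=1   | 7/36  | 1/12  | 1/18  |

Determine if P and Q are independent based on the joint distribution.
Marginal P(P) (row sums):
  P(P=0) = 7/18 + 1/6 + 1/9 = 2/3
  P(P=1) = 7/36 + 1/12 + 1/18 = 1/3
Marginal P(Q) (column sums):
  P(Q=0) = 7/18 + 7/36 = 7/12
  P(Q=1) = 1/6 + 1/12 = 1/4
  P(Q=2) = 1/9 + 1/18 = 1/6

P and Q are independent iff P(P=i,Q=j) = P(P=i)·P(Q=j) for every cell.
  P(P=0)·P(Q=0) = 2/3 × 7/12 = 7/18 = P(P=0,Q=0) ✓
  P(P=0)·P(Q=1) = 2/3 × 1/4 = 1/6 = P(P=0,Q=1) ✓
  P(P=0)·P(Q=2) = 2/3 × 1/6 = 1/9 = P(P=0,Q=2) ✓
  P(P=1)·P(Q=0) = 1/3 × 7/12 = 7/36 = P(P=1,Q=0) ✓
  P(P=1)·P(Q=1) = 1/3 × 1/4 = 1/12 = P(P=1,Q=1) ✓
  P(P=1)·P(Q=2) = 1/3 × 1/6 = 1/18 = P(P=1,Q=2) ✓

Yes, P and Q are independent: every cell factors, so I(P;Q) = 0 bits.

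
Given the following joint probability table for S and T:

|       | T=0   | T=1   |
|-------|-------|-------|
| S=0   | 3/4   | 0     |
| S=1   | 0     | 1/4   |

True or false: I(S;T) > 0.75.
Marginal P(S) (row sums):
  P(S=0) = 3/4 + 0 = 3/4
  P(S=1) = 0 + 1/4 = 1/4
Marginal P(T) (column sums):
  P(T=0) = 3/4 + 0 = 3/4
  P(T=1) = 0 + 1/4 = 1/4

H(S) = -[(3/4)·log₂(3/4) + (1/4)·log₂(1/4)]
  = 0.3113 + 0.5000
  = 0.8113 bits
H(T) = -[(3/4)·log₂(3/4) + (1/4)·log₂(1/4)]
  = 0.3113 + 0.5000
  = 0.8113 bits
H(S,T) = -[(3/4)·log₂(3/4) + (1/4)·log₂(1/4)]
  = 0.3113 + 0.5000
  = 0.8113 bits

I(S;T) = H(S) + H(T) - H(S,T)
  = 0.8113 + 0.8113 - 0.8113
  = 0.8113 bits

True. I(S;T) = 0.8113 bits, which is > 0.75 bits.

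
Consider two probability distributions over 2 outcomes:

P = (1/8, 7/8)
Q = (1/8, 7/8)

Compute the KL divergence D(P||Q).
D(P||Q) = Σ P(i) log₂(P(i)/Q(i))
  i=0: (1/8) × log₂((1/8)/(1/8)) = (1/8) × log₂(1) = 0.0000
  i=1: (7/8) × log₂((7/8)/(7/8)) = (7/8) × log₂(1) = 0.0000
D(P||Q) = 0.0000 + 0.0000
  = 0.0000 bits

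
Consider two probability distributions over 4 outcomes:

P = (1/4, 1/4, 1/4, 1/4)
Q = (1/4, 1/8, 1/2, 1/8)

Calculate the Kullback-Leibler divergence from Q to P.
D(P||Q) = Σ P(i) log₂(P(i)/Q(i))
  i=0: (1/4) × log₂((1/4)/(1/4)) = (1/4) × log₂(1) = 0.0000
  i=1: (1/4) × log₂((1/4)/(1/8)) = (1/4) × log₂(2) = 0.2500
  i=2: (1/4) × log₂((1/4)/(1/2)) = (1/4) × log₂(1/2) = -0.2500
  i=3: (1/4) × log₂((1/4)/(1/8)) = (1/4) × log₂(2) = 0.2500
D(P||Q) = 0.0000 + 0.2500 - 0.2500 + 0.2500
  = 0.2500 bits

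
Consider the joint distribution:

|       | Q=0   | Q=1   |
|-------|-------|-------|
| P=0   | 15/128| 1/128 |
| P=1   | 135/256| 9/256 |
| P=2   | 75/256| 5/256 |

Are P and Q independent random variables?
Marginal P(P) (row sums):
  P(P=0) = 15/128 + 1/128 = 1/8
  P(P=1) = 135/256 + 9/256 = 9/16
  P(P=2) = 75/256 + 5/256 = 5/16
Marginal P(Q) (column sums):
  P(Q=0) = 15/128 + 135/256 + 75/256 = 15/16
  P(Q=1) = 1/128 + 9/256 + 5/256 = 1/16

P and Q are independent iff P(P=i,Q=j) = P(P=i)·P(Q=j) for every cell.
  P(P=0)·P(Q=0) = 1/8 × 15/16 = 15/128 = P(P=0,Q=0) ✓
  P(P=0)·P(Q=1) = 1/8 × 1/16 = 1/128 = P(P=0,Q=1) ✓
  P(P=1)·P(Q=0) = 9/16 × 15/16 = 135/256 = P(P=1,Q=0) ✓
  P(P=1)·P(Q=1) = 9/16 × 1/16 = 9/256 = P(P=1,Q=1) ✓
  P(P=2)·P(Q=0) = 5/16 × 15/16 = 75/256 = P(P=2,Q=0) ✓
  P(P=2)·P(Q=1) = 5/16 × 1/16 = 5/256 = P(P=2,Q=1) ✓

Yes, P and Q are independent: every cell factors, so I(P;Q) = 0 bits.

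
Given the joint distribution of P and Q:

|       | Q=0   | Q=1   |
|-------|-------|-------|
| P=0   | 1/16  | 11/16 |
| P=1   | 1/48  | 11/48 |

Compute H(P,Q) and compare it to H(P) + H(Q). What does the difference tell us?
Marginal P(P) (row sums):
  P(P=0) = 1/16 + 11/16 = 3/4
  P(P=1) = 1/48 + 11/48 = 1/4
Marginal P(Q) (column sums):
  P(Q=0) = 1/16 + 1/48 = 1/12
  P(Q=1) = 11/16 + 11/48 = 11/12

H(P,Q) = -[(1/16)·log₂(1/16) + (11/16)·log₂(11/16) + (1/48)·log₂(1/48) + (11/48)·log₂(11/48)]
  = 0.2500 + 0.3716 + 0.1164 + 0.4871
  = 1.2251 bits
H(P) = -[(3/4)·log₂(3/4) + (1/4)·log₂(1/4)]
  = 0.3113 + 0.5000
  = 0.8113 bits
H(Q) = -[(1/12)·log₂(1/12) + (11/12)·log₂(11/12)]
  = 0.2987 + 0.1151
  = 0.4138 bits

H(P) + H(Q) = 0.8113 + 0.4138 = 1.2251 bits
Difference: H(P) + H(Q) - H(P,Q) = 1.2251 - 1.2251 = 0.0000 bits = I(P;Q)

The difference is the mutual information; it is 0 here, so P and Q are independent (the joint entropy equals the sum of the marginal entropies).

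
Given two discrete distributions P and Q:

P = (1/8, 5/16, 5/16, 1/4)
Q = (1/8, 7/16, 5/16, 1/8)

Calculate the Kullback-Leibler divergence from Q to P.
D(P||Q) = Σ P(i) log₂(P(i)/Q(i))
  i=0: (1/8) × log₂((1/8)/(1/8)) = (1/8) × log₂(1) = 0.0000
  i=1: (5/16) × log₂((5/16)/(7/16)) = (5/16) × log₂(5/7) = -0.1517
  i=2: (5/16) × log₂((5/16)/(5/16)) = (5/16) × log₂(1) = 0.0000
  i=3: (1/4) × log₂((1/4)/(1/8)) = (1/4) × log₂(2) = 0.2500
D(P||Q) = 0.0000 - 0.1517 + 0.0000 + 0.2500
  = 0.0983 bits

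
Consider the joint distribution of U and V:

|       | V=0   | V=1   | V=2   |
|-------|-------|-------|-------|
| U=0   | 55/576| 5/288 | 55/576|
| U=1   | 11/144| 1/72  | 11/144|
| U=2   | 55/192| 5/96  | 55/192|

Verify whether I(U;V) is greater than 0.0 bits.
Marginal P(U) (row sums):
  P(U=0) = 55/576 + 5/288 + 55/576 = 5/24
  P(U=1) = 11/144 + 1/72 + 11/144 = 1/6
  P(U=2) = 55/192 + 5/96 + 55/192 = 5/8
Marginal P(V) (column sums):
  P(V=0) = 55/576 + 11/144 + 55/192 = 11/24
  P(V=1) = 5/288 + 1/72 + 5/96 = 1/12
  P(V=2) = 55/576 + 11/144 + 55/192 = 11/24

H(U) = -[(5/24)·log₂(5/24) + (1/6)·log₂(1/6) + (5/8)·log₂(5/8)]
  = 0.4715 + 0.4308 + 0.4238
  = 1.3261 bits
H(V) = -[(11/24)·log₂(11/24) + (1/12)·log₂(1/12) + (11/24)·log₂(11/24)]
  = 0.5159 + 0.2987 + 0.5159
  = 1.3305 bits
H(U,V) = -[(55/576)·log₂(55/576) + (5/288)·log₂(5/288) + (55/576)·log₂(55/576) + (11/144)·log₂(11/144) + (1/72)·log₂(1/72) + (11/144)·log₂(11/144) + (55/192)·log₂(55/192) + (5/96)·log₂(5/96) + (55/192)·log₂(55/192)]
  = 0.3236 + 0.1015 + 0.3236 + 0.2834 + 0.0857 + 0.2834 + 0.5167 + 0.2220 + 0.5167
  = 2.6566 bits

I(U;V) = H(U) + H(V) - H(U,V)
  = 1.3261 + 1.3305 - 2.6566
  = 0.0000 bits

No. I(U;V) = 0.0000 bits, which is ≤ 0.0 bits.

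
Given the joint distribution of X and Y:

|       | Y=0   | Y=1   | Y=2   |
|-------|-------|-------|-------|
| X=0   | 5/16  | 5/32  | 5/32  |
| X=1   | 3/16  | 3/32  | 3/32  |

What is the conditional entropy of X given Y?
Marginal P(Y) (column sums):
  P(Y=0) = 5/16 + 3/16 = 1/2
  P(Y=1) = 5/32 + 3/32 = 1/4
  P(Y=2) = 5/32 + 3/32 = 1/4

H(X|Y) = -Σ P(X,Y)·log₂ P(X|Y), where P(X|Y) = P(X,Y) / P(Y)
  (X=0,Y=0): P(X|Y) = (5/16)/(1/2) = 5/8;  -(5/16)·log₂(5/8) = 0.2119
  (X=0,Y=1): P(X|Y) = (5/32)/(1/4) = 5/8;  -(5/32)·log₂(5/8) = 0.1059
  (X=0,Y=2): P(X|Y) = (5/32)/(1/4) = 5/8;  -(5/32)·log₂(5/8) = 0.1059
  (X=1,Y=0): P(X|Y) = (3/16)/(1/2) = 3/8;  -(3/16)·log₂(3/8) = 0.2653
  (X=1,Y=1): P(X|Y) = (3/32)/(1/4) = 3/8;  -(3/32)·log₂(3/8) = 0.1327
  (X=1,Y=2): P(X|Y) = (3/32)/(1/4) = 3/8;  -(3/32)·log₂(3/8) = 0.1327
H(X|Y) = 0.2119 + 0.1059 + 0.1059 + 0.2653 + 0.1327 + 0.1327
  = 0.9544 bits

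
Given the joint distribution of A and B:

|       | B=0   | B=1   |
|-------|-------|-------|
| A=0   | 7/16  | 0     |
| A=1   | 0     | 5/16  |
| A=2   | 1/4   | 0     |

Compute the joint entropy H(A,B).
H(A,B) = -Σ P(A,B) log₂ P(A,B), summed over the non-zero cells:
H(A,B) = -[(7/16)·log₂(7/16) + (5/16)·log₂(5/16) + (1/4)·log₂(1/4)]
  = 0.5218 + 0.5244 + 0.5000
  = 1.5462 bits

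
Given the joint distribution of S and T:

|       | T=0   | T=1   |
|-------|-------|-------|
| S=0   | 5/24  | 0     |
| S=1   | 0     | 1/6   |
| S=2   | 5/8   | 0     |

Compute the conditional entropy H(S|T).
Marginal P(T) (column sums):
  P(T=0) = 5/24 + 0 + 5/8 = 5/6
  P(T=1) = 0 + 1/6 + 0 = 1/6

H(S|T) = -Σ P(S,T)·log₂ P(S|T), where P(S|T) = P(S,T) / P(T)
  (cells with P(S,T) = 0 contribute 0)
  (S=0,T=0): P(S|T) = (5/24)/(5/6) = 1/4;  -(5/24)·log₂(1/4) = 0.4167
  (S=1,T=1): P(S|T) = (1/6)/(1/6) = 1;  -(1/6)·log₂(1) = 0.0000
  (S=2,T=0): P(S|T) = (5/8)/(5/6) = 3/4;  -(5/8)·log₂(3/4) = 0.2594
H(S|T) = 0.4167 + 0.0000 + 0.2594
  = 0.6761 bits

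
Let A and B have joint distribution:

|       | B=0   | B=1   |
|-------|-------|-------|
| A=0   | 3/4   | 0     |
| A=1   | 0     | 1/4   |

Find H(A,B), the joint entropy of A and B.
H(A,B) = -Σ P(A,B) log₂ P(A,B), summed over the non-zero cells:
H(A,B) = -[(3/4)·log₂(3/4) + (1/4)·log₂(1/4)]
  = 0.3113 + 0.5000
  = 0.8113 bits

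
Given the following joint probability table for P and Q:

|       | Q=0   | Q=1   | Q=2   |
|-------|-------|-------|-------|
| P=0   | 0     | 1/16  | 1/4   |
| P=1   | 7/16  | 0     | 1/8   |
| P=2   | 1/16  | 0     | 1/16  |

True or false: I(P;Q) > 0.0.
Marginal P(P) (row sums):
  P(P=0) = 0 + 1/16 + 1/4 = 5/16
  P(P=1) = 7/16 + 0 + 1/8 = 9/16
  P(P=2) = 1/16 + 0 + 1/16 = 1/8
Marginal P(Q) (column sums):
  P(Q=0) = 0 + 7/16 + 1/16 = 1/2
  P(Q=1) = 1/16 + 0 + 0 = 1/16
  P(Q=2) = 1/4 + 1/8 + 1/16 = 7/16

H(P) = -[(5/16)·log₂(5/16) + (9/16)·log₂(9/16) + (1/8)·log₂(1/8)]
  = 0.5244 + 0.4669 + 0.3750
  = 1.3663 bits
H(Q) = -[(1/2)·log₂(1/2) + (1/16)·log₂(1/16) + (7/16)·log₂(7/16)]
  = 0.5000 + 0.2500 + 0.5218
  = 1.2718 bits
H(P,Q) = -[(1/16)·log₂(1/16) + (1/4)·log₂(1/4) + (7/16)·log₂(7/16) + (1/8)·log₂(1/8) + (1/16)·log₂(1/16) + (1/16)·log₂(1/16)]
  = 0.2500 + 0.5000 + 0.5218 + 0.3750 + 0.2500 + 0.2500
  = 2.1468 bits

I(P;Q) = H(P) + H(Q) - H(P,Q)
  = 1.3663 + 1.2718 - 2.1468
  = 0.4913 bits

True. I(P;Q) = 0.4913 bits, which is > 0.0 bits.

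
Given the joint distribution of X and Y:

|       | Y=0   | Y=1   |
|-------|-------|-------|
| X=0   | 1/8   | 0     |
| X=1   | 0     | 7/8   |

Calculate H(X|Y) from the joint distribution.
Marginal P(Y) (column sums):
  P(Y=0) = 1/8 + 0 = 1/8
  P(Y=1) = 0 + 7/8 = 7/8

H(X|Y) = -Σ P(X,Y)·log₂ P(X|Y), where P(X|Y) = P(X,Y) / P(Y)
  (cells with P(X,Y) = 0 contribute 0)
  (X=0,Y=0): P(X|Y) = (1/8)/(1/8) = 1;  -(1/8)·log₂(1) = 0.0000
  (X=1,Y=1): P(X|Y) = (7/8)/(7/8) = 1;  -(7/8)·log₂(1) = 0.0000
H(X|Y) = 0.0000 + 0.0000
  = 0.0000 bits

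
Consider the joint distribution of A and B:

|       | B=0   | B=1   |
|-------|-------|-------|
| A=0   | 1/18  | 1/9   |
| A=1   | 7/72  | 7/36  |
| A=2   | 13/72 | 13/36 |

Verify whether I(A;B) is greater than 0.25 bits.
Marginal P(A) (row sums):
  P(A=0) = 1/18 + 1/9 = 1/6
  P(A=1) = 7/72 + 7/36 = 7/24
  P(A=2) = 13/72 + 13/36 = 13/24
Marginal P(B) (column sums):
  P(B=0) = 1/18 + 7/72 + 13/72 = 1/3
  P(B=1) = 1/9 + 7/36 + 13/36 = 2/3

H(A) = -[(1/6)·log₂(1/6) + (7/24)·log₂(7/24) + (13/24)·log₂(13/24)]
  = 0.4308 + 0.5185 + 0.4791
  = 1.4284 bits
H(B) = -[(1/3)·log₂(1/3) + (2/3)·log₂(2/3)]
  = 0.5283 + 0.3900
  = 0.9183 bits
H(A,B) = -[(1/18)·log₂(1/18) + (1/9)·log₂(1/9) + (7/72)·log₂(7/72) + (7/36)·log₂(7/36) + (13/72)·log₂(13/72) + (13/36)·log₂(13/36)]
  = 0.2317 + 0.3522 + 0.3269 + 0.4594 + 0.4459 + 0.5306
  = 2.3467 bits

I(A;B) = H(A) + H(B) - H(A,B)
  = 1.4284 + 0.9183 - 2.3467
  = 0.0000 bits

No. I(A;B) = 0.0000 bits, which is ≤ 0.25 bits.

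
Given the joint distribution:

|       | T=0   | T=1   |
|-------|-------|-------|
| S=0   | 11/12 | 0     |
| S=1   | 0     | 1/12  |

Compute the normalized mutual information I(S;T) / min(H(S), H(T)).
Marginal P(S) (row sums):
  P(S=0) = 11/12 + 0 = 11/12
  P(S=1) = 0 + 1/12 = 1/12
Marginal P(T) (column sums):
  P(T=0) = 11/12 + 0 = 11/12
  P(T=1) = 0 + 1/12 = 1/12

H(S) = -[(11/12)·log₂(11/12) + (1/12)·log₂(1/12)]
  = 0.1151 + 0.2987
  = 0.4138 bits
H(T) = -[(11/12)·log₂(11/12) + (1/12)·log₂(1/12)]
  = 0.1151 + 0.2987
  = 0.4138 bits
H(S,T) = -[(11/12)·log₂(11/12) + (1/12)·log₂(1/12)]
  = 0.1151 + 0.2987
  = 0.4138 bits

I(S;T) = H(S) + H(T) - H(S,T)
  = 0.4138 + 0.4138 - 0.4138
  = 0.4138 bits

min(H(S), H(T)) = min(0.4138, 0.4138) = 0.4138 bits
Normalized MI = 0.4138 / 0.4138 = 1.0000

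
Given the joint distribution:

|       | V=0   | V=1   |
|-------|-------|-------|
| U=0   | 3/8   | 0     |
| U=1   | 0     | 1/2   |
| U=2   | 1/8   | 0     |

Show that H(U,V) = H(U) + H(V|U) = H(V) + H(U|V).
Marginal P(U) (row sums):
  P(U=0) = 3/8 + 0 = 3/8
  P(U=1) = 0 + 1/2 = 1/2
  P(U=2) = 1/8 + 0 = 1/8
Marginal P(V) (column sums):
  P(V=0) = 3/8 + 0 + 1/8 = 1/2
  P(V=1) = 0 + 1/2 + 0 = 1/2

Decomposition 1: H(U) + H(V|U)
H(U) = -[(3/8)·log₂(3/8) + (1/2)·log₂(1/2) + (1/8)·log₂(1/8)]
  = 0.5306 + 0.5000 + 0.3750
  = 1.4056 bits
H(V|U) = -Σ P(U,V)·log₂ P(V|U), where P(V|U) = P(U,V) / P(U)
  (cells with P(U,V) = 0 contribute 0)
  (U=0,V=0): P(V|U) = (3/8)/(3/8) = 1;  -(3/8)·log₂(1) = 0.0000
  (U=1,V=1): P(V|U) = (1/2)/(1/2) = 1;  -(1/2)·log₂(1) = 0.0000
  (U=2,V=0): P(V|U) = (1/8)/(1/8) = 1;  -(1/8)·log₂(1) = 0.0000
H(V|U) = 0.0000 + 0.0000 + 0.0000
  = 0.0000 bits
H(U) + H(V|U) = 1.4056 + 0.0000 = 1.4056 bits

Decomposition 2: H(V) + H(U|V)
H(V) = -[(1/2)·log₂(1/2) + (1/2)·log₂(1/2)]
  = 0.5000 + 0.5000
  = 1.0000 bits
H(U|V) = -Σ P(U,V)·log₂ P(U|V), where P(U|V) = P(U,V) / P(V)
  (cells with P(U,V) = 0 contribute 0)
  (U=0,V=0): P(U|V) = (3/8)/(1/2) = 3/4;  -(3/8)·log₂(3/4) = 0.1556
  (U=1,V=1): P(U|V) = (1/2)/(1/2) = 1;  -(1/2)·log₂(1) = 0.0000
  (U=2,V=0): P(U|V) = (1/8)/(1/2) = 1/4;  -(1/8)·log₂(1/4) = 0.2500
H(U|V) = 0.1556 + 0.0000 + 0.2500
  = 0.4056 bits
H(V) + H(U|V) = 1.0000 + 0.4056 = 1.4056 bits

Direct computation of the joint entropy:
H(U,V) = -[(3/8)·log₂(3/8) + (1/2)·log₂(1/2) + (1/8)·log₂(1/8)]
  = 0.5306 + 0.5000 + 0.3750
  = 1.4056 bits

All three agree: H(U,V) = 1.4056 bits ✓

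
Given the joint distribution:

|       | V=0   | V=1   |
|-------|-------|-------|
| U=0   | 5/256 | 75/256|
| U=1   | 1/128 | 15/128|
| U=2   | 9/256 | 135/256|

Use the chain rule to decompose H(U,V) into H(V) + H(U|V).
By the chain rule: H(U,V) = H(V) + H(U|V)

Marginal P(V) (column sums):
  P(V=0) = 5/256 + 1/128 + 9/256 = 1/16
  P(V=1) = 75/256 + 15/128 + 135/256 = 15/16
H(V) = -[(1/16)·log₂(1/16) + (15/16)·log₂(15/16)]
  = 0.2500 + 0.0873
  = 0.3373 bits
H(U|V) = -Σ P(U,V)·log₂ P(U|V), where P(U|V) = P(U,V) / P(V)
  (U=0,V=0): P(U|V) = (5/256)/(1/16) = 5/16;  -(5/256)·log₂(5/16) = 0.0328
  (U=0,V=1): P(U|V) = (75/256)/(15/16) = 5/16;  -(75/256)·log₂(5/16) = 0.4916
  (U=1,V=0): P(U|V) = (1/128)/(1/16) = 1/8;  -(1/128)·log₂(1/8) = 0.0234
  (U=1,V=1): P(U|V) = (15/128)/(15/16) = 1/8;  -(15/128)·log₂(1/8) = 0.3516
  (U=2,V=0): P(U|V) = (9/256)/(1/16) = 9/16;  -(9/256)·log₂(9/16) = 0.0292
  (U=2,V=1): P(U|V) = (135/256)/(15/16) = 9/16;  -(135/256)·log₂(9/16) = 0.4377
H(U|V) = 0.0328 + 0.4916 + 0.0234 + 0.3516 + 0.0292 + 0.4377
  = 1.3663 bits

H(U,V) = H(V) + H(U|V) = 0.3373 + 1.3663 = 1.7036 bits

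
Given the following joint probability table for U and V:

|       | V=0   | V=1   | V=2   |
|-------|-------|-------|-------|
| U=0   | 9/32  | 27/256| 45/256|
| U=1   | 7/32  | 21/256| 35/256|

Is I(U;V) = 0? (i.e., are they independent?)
Marginal P(U) (row sums):
  P(U=0) = 9/32 + 27/256 + 45/256 = 9/16
  P(U=1) = 7/32 + 21/256 + 35/256 = 7/16
Marginal P(V) (column sums):
  P(V=0) = 9/32 + 7/32 = 1/2
  P(V=1) = 27/256 + 21/256 = 3/16
  P(V=2) = 45/256 + 35/256 = 5/16

U and V are independent iff P(U=i,V=j) = P(U=i)·P(V=j) for every cell.
  P(U=0)·P(V=0) = 9/16 × 1/2 = 9/32 = P(U=0,V=0) ✓
  P(U=0)·P(V=1) = 9/16 × 3/16 = 27/256 = P(U=0,V=1) ✓
  P(U=0)·P(V=2) = 9/16 × 5/16 = 45/256 = P(U=0,V=2) ✓
  P(U=1)·P(V=0) = 7/16 × 1/2 = 7/32 = P(U=1,V=0) ✓
  P(U=1)·P(V=1) = 7/16 × 3/16 = 21/256 = P(U=1,V=1) ✓
  P(U=1)·P(V=2) = 7/16 × 5/16 = 35/256 = P(U=1,V=2) ✓

Yes, U and V are independent: every cell factors, so I(U;V) = 0 bits.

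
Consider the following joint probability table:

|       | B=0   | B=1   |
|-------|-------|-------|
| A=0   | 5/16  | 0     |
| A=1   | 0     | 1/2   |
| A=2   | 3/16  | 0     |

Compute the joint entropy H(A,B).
H(A,B) = -Σ P(A,B) log₂ P(A,B), summed over the non-zero cells:
H(A,B) = -[(5/16)·log₂(5/16) + (1/2)·log₂(1/2) + (3/16)·log₂(3/16)]
  = 0.5244 + 0.5000 + 0.4528
  = 1.4772 bits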